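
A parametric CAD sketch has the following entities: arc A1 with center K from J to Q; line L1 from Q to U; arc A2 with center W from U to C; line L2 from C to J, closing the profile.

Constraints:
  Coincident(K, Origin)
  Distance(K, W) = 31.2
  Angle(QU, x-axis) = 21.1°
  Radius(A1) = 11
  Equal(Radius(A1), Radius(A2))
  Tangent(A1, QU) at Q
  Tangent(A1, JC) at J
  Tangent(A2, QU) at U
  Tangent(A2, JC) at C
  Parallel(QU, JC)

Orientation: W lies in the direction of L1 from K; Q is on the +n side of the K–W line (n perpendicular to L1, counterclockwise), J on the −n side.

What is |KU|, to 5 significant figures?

33.082

The slot axis is L1's direction at 21.1°, so u = (cos 21.1°, sin 21.1°) = (0.93295, 0.36000) and n = (−sin 21.1°, cos 21.1°) = (-0.36000, 0.93295). K is at the origin and W lies 31.2 along u from K, so W = 31.2·u = (29.108, 11.232). Tangency of A1 to both parallel lines with radius 11.0 puts Q and J at K ± 11.0·n: Q = (-3.9600, 10.262), J = (3.9600, -10.262). Equal radii place U and C the same way about W: U = W + 11.0·n = (25.148, 21.494), C = W − 11.0·n = (33.068, 0.96941). Then |KU| = |U − K| = 33.082.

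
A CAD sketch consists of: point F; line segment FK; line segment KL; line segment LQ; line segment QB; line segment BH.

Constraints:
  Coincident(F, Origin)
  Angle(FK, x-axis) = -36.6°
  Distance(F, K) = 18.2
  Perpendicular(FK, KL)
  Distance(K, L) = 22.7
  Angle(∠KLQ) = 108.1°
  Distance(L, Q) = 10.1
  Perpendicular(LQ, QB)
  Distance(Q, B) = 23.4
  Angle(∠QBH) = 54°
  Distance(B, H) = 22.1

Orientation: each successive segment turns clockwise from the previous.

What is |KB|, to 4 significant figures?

17.25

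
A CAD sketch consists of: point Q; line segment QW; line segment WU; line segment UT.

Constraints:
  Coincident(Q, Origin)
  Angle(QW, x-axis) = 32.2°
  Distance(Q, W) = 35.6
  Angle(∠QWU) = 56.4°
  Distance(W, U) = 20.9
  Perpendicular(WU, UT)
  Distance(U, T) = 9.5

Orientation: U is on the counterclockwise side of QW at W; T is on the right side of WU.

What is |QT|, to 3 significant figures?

39.2

∠QWU = 56.4°, so WU runs at 32.2° + (180° − 56.4°) = 156° from the x-axis; with |WU| = 20.9, U = W + 20.9·(cos 156°, sin 156°) = (11.1, 27.5). WU is perpendicular to UT; with |UT| = 9.5 on the right of WU, T = U + 9.5·(0.410, 0.912) = (15.0, 36.2). Then |QT| = |T − Q| = 39.2.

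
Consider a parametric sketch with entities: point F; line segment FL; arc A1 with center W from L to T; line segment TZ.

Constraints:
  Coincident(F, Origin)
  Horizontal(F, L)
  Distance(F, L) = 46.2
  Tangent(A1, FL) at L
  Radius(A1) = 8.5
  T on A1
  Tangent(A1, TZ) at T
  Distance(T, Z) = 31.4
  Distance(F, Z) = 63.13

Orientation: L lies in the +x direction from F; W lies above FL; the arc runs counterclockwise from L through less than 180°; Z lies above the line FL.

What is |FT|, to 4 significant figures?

55.47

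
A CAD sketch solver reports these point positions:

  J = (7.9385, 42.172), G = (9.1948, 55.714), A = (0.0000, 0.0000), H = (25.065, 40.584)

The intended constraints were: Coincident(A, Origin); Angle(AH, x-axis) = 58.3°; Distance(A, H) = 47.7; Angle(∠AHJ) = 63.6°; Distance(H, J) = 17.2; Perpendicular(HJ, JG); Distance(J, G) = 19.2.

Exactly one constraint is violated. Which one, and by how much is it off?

Distance(J, G) = 19.2 — off by 5.60.

A = (0.00, 0.00) ✓; AH at 58.30° ✓; |AH| = 47.70 ✓; ∠AHJ = 63.60° ✓; |HJ| = 17.20 ✓; ∠(HJ, JG) = 90.00° ✓; |JG| = 13.60 ✗.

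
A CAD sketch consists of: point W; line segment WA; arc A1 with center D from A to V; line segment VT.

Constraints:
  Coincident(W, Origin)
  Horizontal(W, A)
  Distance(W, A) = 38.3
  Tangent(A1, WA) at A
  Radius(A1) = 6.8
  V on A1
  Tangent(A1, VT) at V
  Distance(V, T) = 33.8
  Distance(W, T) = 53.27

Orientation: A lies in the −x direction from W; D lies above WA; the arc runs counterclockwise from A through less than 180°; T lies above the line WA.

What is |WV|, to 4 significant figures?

32.35

Checks: ∠(DA, AW) = 90.00° ✓; |DV| = 6.800 ✓; ∠(DV, VT) = 90.00° ✓; |VT| = 33.80 ✓; |WT| = 53.27 ✓.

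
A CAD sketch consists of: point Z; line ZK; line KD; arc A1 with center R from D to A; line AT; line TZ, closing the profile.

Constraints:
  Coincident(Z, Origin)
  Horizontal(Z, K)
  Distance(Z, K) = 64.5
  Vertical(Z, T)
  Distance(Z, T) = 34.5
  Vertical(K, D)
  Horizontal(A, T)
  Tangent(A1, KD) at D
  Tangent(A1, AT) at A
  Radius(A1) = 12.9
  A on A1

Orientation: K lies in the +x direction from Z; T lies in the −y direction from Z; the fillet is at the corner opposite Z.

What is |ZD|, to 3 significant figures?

68.0

Z is at the origin; Z and K share the same y with |ZK| = 64.5 and K on the +x side, so K = (64.5, 0.00). ZT is vertical with |ZT| = 34.5 and T on the −y side, so T = (0.00, -34.5). The virtual corner opposite Z is at (64.5, -34.5). Tangency of A1 to KD means the radius RD is perpendicular to KD and tangency of A1 to AT means the radius RA is perpendicular to AT, with radius 12.9, so the center R sits 12.9 in from both sides at R = (51.6, -21.6). That places the tangent points at D = (64.5, -21.6) on KD and A = (51.6, -34.5) on AT. Then |ZD| = |D − Z| = 68.0.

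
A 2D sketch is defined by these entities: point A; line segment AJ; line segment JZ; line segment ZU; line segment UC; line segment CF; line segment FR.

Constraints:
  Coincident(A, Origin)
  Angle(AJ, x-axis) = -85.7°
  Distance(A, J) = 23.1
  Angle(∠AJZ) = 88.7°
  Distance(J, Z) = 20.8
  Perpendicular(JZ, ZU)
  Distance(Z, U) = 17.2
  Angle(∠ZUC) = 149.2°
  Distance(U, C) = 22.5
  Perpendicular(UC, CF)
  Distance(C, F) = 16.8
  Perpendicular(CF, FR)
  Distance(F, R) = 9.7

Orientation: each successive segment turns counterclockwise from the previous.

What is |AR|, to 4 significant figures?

3.573

A is at the origin; AJ runs at -85.7° with length 23.1, so J = (1.732, -23.03). ∠AJZ = 88.7° gives JZ at 5.600° from the x-axis; with |JZ| = 20.8, Z = (22.43, -21.01). JZ is perpendicular to ZU, so ZU runs at 95.60°; with |ZU| = 17.2, U = (20.75, -3.887). ∠ZUC = 149.2° gives UC at 126.4° from the x-axis; with |UC| = 22.5, C = (7.402, 14.22). UC ⟂ CF, so CF runs at -143.6°; with |CF| = 16.8, F = (-6.120, 4.253). CF ⟂ FR, so FR runs at -53.60°; with |FR| = 9.7, R = (-0.3637, -3.554). Then |AR| = |R − A| = 3.573.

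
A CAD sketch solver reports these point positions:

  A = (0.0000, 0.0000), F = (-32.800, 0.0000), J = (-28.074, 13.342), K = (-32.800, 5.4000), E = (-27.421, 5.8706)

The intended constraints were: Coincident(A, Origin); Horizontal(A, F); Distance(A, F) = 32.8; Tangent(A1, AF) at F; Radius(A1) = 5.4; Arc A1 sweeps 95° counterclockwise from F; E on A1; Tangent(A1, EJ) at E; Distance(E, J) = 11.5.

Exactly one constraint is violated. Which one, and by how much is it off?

Distance(E, J) = 11.5 — off by 4.00.

A = (0.00, 0.00) ✓; A.y = 0.00, F.y = 0.00 ✓; |AF| = 32.80 ✓; ∠(KF, FA) = 90.00° ✓; |KF| = 5.400 ✓; bearing(K→E) − bearing(K→F) = 95.00° ✓; |KE| = 5.400 ✓; ∠(KE, EJ) = 90.01° ✓; |EJ| = 7.500 ✗.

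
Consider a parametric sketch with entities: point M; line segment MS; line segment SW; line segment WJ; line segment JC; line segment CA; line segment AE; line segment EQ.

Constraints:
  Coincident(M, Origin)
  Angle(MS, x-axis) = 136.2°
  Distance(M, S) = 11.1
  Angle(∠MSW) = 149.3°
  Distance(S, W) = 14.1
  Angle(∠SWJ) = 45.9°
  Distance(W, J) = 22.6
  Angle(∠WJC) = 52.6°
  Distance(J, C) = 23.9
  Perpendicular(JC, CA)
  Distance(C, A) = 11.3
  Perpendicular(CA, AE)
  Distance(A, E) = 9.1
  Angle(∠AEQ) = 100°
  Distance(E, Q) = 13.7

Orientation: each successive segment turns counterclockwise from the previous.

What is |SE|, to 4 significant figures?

7.361

JC ⟂ CA, so CA runs at 158.4°; with |CA| = 11.3, A = (-11.81, 17.89). CA is perpendicular to AE, so AE runs at -111.6°; with |AE| = 9.1, E = (-15.16, 9.427). Then |SE| = |E − S| = 7.361.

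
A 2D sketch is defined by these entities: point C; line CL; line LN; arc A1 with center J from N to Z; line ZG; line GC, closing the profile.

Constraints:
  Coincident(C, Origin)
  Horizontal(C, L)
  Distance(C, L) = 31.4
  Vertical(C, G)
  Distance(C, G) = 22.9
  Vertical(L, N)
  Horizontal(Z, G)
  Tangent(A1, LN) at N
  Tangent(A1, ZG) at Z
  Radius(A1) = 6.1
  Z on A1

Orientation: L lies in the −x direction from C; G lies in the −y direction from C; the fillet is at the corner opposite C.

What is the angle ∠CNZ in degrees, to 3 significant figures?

73.1°

C is at the origin; CL is horizontal with |CL| = 31.4 and L on the −x side, so L = (-31.4, 0.00). C and G share the same x with |CG| = 22.9 and G on the −y side, so G = (0.00, -22.9). The virtual corner opposite C is at (-31.4, -22.9). A1 meets LN tangentially, so JN is at right angles to LN and A1 meets ZG tangentially, so JZ is at right angles to ZG, with radius 6.1, so the center J sits 6.1 in from both sides at J = (-25.3, -16.8). That places the tangent points at N = (-31.4, -16.8) on LN and Z = (-25.3, -22.9) on ZG. Then cos ∠CNZ = NC·NZ / (|NC||NZ|), giving 73.1°.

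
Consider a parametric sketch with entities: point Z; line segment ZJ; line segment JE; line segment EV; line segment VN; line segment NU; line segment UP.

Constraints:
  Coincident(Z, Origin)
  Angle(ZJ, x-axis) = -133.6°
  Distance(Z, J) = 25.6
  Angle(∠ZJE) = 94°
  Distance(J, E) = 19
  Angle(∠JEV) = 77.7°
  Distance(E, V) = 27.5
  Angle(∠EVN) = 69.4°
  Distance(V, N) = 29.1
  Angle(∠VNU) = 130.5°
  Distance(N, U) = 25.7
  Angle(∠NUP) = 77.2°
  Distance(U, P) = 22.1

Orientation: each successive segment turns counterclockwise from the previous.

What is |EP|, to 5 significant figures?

17.042

Z is at the origin; ZJ runs at -133.6° with length 25.6, so J = (-17.654, -18.539). ∠ZJE = 94.0° gives JE at -47.600° from the x-axis; with |JE| = 19.0, E = (-4.8425, -32.569). ∠JEV = 77.7° gives EV at 54.700° from the x-axis; with |EV| = 27.5, V = (11.049, -10.126). ∠EVN = 69.4° gives VN at 165.30° from the x-axis; with |VN| = 29.1, N = (-17.099, -2.7413). ∠VNU = 130.5° gives NU at -145.20° from the x-axis; with |NU| = 25.7, U = (-38.202, -17.409). ∠NUP = 77.2° gives UP at -42.400° from the x-axis; with |UP| = 22.1, P = (-21.883, -32.311). Then |EP| = |P − E| = 17.042.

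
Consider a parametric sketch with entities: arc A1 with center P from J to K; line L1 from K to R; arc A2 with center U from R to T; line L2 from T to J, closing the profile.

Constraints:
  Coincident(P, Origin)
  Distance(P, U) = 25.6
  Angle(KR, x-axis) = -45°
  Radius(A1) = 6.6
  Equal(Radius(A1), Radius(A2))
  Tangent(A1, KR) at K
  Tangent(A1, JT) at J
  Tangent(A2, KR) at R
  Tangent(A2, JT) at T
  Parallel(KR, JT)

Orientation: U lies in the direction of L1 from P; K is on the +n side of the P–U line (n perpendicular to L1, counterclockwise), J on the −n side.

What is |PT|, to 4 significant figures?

26.44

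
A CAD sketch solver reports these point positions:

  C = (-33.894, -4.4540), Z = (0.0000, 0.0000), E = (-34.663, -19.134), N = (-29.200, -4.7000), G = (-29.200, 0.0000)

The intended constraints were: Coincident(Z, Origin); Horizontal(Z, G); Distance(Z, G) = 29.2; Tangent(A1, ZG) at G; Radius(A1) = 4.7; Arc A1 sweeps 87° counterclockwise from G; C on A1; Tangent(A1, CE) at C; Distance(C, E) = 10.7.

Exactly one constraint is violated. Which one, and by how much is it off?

Distance(C, E) = 10.7 — off by 4.00.

Z = (0.00, 0.00) ✓; Z.y = 0.00, G.y = 0.00 ✓; |ZG| = 29.20 ✓; ∠(NG, GZ) = 90.00° ✓; |NG| = 4.700 ✓; bearing(N→C) − bearing(N→G) = 87.00° ✓; |NC| = 4.700 ✓; ∠(NC, CE) = 90.00° ✓; |CE| = 14.70 ✗.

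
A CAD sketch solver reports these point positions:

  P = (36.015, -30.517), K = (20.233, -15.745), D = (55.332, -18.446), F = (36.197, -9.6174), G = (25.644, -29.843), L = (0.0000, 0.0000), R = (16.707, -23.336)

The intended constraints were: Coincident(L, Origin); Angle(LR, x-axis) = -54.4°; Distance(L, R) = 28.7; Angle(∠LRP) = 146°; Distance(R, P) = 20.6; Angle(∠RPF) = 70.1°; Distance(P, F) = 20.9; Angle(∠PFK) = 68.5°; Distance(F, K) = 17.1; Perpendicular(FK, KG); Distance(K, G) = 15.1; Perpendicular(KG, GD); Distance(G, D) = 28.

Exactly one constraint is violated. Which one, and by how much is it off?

Distance(G, D) = 28 — off by 3.80.

L = (0.00, 0.00) ✓; LR at -54.40° ✓; |LR| = 28.70 ✓; ∠LRP = 146.0° ✓; |RP| = 20.60 ✓; ∠RPF = 70.10° ✓; |PF| = 20.90 ✓; ∠PFK = 68.50° ✓; |FK| = 17.10 ✓; ∠(FK, KG) = 90.00° ✓; |KG| = 15.10 ✓; ∠(KG, GD) = 90.00° ✓; |GD| = 31.80 ✗.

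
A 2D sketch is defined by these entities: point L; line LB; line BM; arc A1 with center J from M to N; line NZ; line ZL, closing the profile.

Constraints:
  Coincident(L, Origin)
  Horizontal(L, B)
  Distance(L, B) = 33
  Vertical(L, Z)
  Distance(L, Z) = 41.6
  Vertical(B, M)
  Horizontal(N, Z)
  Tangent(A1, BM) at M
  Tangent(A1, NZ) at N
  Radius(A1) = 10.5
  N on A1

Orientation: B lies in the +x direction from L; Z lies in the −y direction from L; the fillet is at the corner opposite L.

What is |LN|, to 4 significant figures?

47.29

The virtual corner opposite L is at (33.00, -41.60). Since A1 is tangent to BM there, JM ⟂ BM and the tangent condition forces JN to be normal to NZ, with radius 10.5, so the center J sits 10.5 in from both sides at J = (22.50, -31.10). That places the tangent points at M = (33.00, -31.10) on BM and N = (22.50, -41.60) on NZ. Then |LN| = |N − L| = 47.29.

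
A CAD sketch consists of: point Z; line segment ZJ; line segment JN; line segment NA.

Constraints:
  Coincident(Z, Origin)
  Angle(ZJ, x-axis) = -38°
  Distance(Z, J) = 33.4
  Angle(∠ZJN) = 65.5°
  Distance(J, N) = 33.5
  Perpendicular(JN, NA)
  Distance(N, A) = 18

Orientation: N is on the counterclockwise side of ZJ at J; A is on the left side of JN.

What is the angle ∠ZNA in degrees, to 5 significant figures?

32.883°

∠ZJN = 65.5°, so JN runs at -38.0° + (180° − 65.5°) = 76.500° from the x-axis; with |JN| = 33.5, N = J + 33.5·(cos 76.500°, sin 76.500°) = (34.140, 12.011). The perpendicularity gives NA at right angles to JN; with |NA| = 18.0 on the left of JN, A = N + 18.0·(-0.97237, 0.23345) = (16.637, 16.213). Then cos ∠ZNA = NZ·NA / (|NZ||NA|), giving 32.883°.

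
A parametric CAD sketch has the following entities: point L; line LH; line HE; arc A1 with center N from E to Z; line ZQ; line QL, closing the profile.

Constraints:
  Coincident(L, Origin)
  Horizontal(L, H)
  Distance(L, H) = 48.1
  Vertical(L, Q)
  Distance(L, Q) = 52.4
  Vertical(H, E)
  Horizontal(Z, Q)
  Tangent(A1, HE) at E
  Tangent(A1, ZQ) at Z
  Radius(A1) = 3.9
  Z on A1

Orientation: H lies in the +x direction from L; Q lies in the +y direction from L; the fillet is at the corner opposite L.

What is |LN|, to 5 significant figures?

65.619

L is at the origin; LH is horizontal with |LH| = 48.1 and H on the +x side, so H = (48.100, 0.0000). L and Q share the same x with |LQ| = 52.4 and Q on the +y side, so Q = (0.0000, 52.400). The virtual corner opposite L is at (48.100, 52.400). A1 meets HE tangentially, so NE is at right angles to HE and A1 meets ZQ tangentially, so NZ is at right angles to ZQ, with radius 3.9, so the center N sits 3.9 in from both sides at N = (44.200, 48.500). Then |LN| = |N − L| = 65.619.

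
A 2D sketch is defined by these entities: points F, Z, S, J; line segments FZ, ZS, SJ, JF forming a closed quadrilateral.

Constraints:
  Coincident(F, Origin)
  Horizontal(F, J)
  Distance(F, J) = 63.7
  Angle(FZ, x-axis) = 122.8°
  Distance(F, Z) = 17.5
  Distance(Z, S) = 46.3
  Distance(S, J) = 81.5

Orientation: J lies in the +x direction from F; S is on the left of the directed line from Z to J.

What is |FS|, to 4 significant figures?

58.51

F is at the origin; FJ is horizontal with |FJ| = 63.7 and J in +x, so J = (63.7, 0). FZ runs at 122.8° with |FZ| = 17.5, so Z = (-9.480, 14.71). S is determined by |ZS| = 46.3 and |SJ| = 81.5 together: it lies at the intersection of circle(Z, 46.3) and circle(J, 81.5). With |ZJ| = 74.64, the foot of the radical line on ZJ is 7.188 from Z and the perpendicular offset is √(46.3² − 7.188²) = 45.74. Taking the left-of-ZJ solution: S = (6.581, 58.13).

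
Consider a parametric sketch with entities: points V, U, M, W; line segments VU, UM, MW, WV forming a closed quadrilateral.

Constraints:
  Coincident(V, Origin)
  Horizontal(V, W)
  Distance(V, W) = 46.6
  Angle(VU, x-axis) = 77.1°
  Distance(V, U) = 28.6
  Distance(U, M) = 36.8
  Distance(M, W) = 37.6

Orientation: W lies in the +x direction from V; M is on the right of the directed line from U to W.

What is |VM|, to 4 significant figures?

13.30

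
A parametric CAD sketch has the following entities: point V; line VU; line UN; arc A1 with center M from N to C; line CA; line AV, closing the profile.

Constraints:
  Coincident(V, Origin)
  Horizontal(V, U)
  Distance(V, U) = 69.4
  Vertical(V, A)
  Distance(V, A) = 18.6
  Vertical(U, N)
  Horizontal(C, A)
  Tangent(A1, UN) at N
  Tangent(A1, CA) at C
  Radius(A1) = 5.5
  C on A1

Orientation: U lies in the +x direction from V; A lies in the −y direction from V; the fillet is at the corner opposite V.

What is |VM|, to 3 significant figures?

65.2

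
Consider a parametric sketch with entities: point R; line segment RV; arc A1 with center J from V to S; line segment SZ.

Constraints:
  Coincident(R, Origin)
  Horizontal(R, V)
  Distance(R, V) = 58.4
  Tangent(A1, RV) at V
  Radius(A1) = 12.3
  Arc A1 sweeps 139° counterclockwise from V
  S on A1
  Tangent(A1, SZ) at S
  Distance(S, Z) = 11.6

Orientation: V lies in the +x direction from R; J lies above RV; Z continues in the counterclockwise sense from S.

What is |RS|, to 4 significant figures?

69.89

R is at the origin; R and V share the same y with |RV| = 58.4 and V on the +x side, so V = (58.40, 0.000). Tangency of A1 to RV means the radius JV is perpendicular to RV, so J = V + (0, 12.3) = (58.40, 12.30). On A1, V sits at bearing -90° from J; a 139° counterclockwise sweep puts S at bearing 49°, so S = J + 12.3·(cos 49°, sin 49°) = (66.47, 21.58). Then |RS| = |S − R| = 69.89.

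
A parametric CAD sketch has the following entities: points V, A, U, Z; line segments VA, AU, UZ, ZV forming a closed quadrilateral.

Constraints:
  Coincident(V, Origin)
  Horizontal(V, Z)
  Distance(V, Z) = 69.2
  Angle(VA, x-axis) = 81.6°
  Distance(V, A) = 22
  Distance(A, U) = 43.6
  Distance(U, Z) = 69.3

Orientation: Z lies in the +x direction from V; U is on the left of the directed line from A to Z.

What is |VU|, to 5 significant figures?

63.817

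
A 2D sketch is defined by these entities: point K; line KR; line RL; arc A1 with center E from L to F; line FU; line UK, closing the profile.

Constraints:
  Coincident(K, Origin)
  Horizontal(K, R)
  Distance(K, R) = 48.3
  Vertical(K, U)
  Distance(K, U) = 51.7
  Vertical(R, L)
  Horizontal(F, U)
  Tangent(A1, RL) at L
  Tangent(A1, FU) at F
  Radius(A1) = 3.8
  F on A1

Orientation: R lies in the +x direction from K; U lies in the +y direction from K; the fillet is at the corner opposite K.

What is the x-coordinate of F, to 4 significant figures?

44.50

K is at the origin; K and R share the same y with |KR| = 48.3 and R on the +x side, so R = (48.30, 0.000). K and U share the same x with |KU| = 51.7 and U on the +y side, so U = (0.000, 51.70). The virtual corner opposite K is at (48.30, 51.70). A1 meets RL tangentially, so EL is at right angles to RL and since A1 is tangent to FU there, EF ⟂ FU, with radius 3.8, so the center E sits 3.8 in from both sides at E = (44.50, 47.90). That places the tangent points at L = (48.30, 47.90) on RL and F = (44.50, 51.70) on FU. So F.x = 44.50.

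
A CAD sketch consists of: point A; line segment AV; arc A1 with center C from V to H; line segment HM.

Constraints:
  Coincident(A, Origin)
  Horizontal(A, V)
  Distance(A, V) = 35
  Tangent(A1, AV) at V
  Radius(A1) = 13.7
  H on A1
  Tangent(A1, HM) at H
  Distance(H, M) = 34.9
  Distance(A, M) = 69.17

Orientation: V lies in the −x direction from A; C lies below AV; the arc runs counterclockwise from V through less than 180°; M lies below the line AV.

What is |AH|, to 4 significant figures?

50.50

A is at the origin; A and V share the same y with |AV| = 35.0 and V on the −x side, so V = (-35.00, 0.000). Since A1 is tangent to AV there, CV ⟂ AV, so C = V + (0, -13.7) = (-35.00, -13.70). Since CH ⟂ HM (tangency), |CM| = √(13.7² + 34.9²) = 37.49 regardless of where H sits on A1. So M lies on both circle(A, 69.17) and circle(C, 37.49); the below-AV intersection is M = (-49.56, -48.25). H is the foot of the tangent from M: H = (-48.70, -13.36).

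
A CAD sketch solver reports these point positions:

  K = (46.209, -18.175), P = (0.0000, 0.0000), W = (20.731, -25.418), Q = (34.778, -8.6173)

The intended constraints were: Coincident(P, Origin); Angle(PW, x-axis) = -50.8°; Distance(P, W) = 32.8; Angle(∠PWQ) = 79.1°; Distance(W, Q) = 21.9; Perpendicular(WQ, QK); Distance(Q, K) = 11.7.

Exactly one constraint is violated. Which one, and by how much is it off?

Distance(Q, K) = 11.7 — off by 3.20.

P = (0.00, 0.00) ✓; PW at -50.80° ✓; |PW| = 32.80 ✓; ∠PWQ = 79.10° ✓; |WQ| = 21.90 ✓; ∠(WQ, QK) = 90.00° ✓; |QK| = 14.90 ✗.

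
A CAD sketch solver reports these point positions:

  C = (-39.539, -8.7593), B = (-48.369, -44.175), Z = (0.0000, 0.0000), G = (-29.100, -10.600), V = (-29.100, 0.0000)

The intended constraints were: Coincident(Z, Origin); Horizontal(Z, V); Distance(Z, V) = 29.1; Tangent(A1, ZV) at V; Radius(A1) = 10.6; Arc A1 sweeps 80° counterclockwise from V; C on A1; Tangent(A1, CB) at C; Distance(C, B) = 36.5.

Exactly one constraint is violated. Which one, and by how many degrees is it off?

Tangent(A1, CB) at C — off by 4.00°.

Z = (0.00, 0.00) ✓; Z.y = 0.00, V.y = 0.00 ✓; |ZV| = 29.10 ✓; ∠(GV, VZ) = 90.00° ✓; |GV| = 10.60 ✓; bearing(G→C) − bearing(G→V) = 80.00° ✓; |GC| = 10.60 ✓; ∠(GC, CB) = 94.00° ✗; |CB| = 36.50 ✓.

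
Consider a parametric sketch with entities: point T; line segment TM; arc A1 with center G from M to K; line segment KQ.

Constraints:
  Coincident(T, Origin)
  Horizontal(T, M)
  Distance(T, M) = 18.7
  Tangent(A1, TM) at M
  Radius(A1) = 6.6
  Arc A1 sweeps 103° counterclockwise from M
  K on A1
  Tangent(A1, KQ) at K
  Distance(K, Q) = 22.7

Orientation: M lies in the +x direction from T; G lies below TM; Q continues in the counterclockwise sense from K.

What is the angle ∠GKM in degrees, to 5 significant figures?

38.500°

T is at the origin; T and M share the same y with |TM| = 18.7 and M on the +x side, so M = (18.700, 0.0000). The tangent condition forces GM to be normal to TM, so G = M + (0, -6.6) = (18.700, -6.6000). On A1, M sits at bearing 90° from G; a 103° counterclockwise sweep puts K at bearing 193°, so K = G + 6.6·(cos 193°, sin 193°) = (12.269, -8.0847). Then cos ∠GKM = KG·KM / (|KG||KM|), giving 38.500°.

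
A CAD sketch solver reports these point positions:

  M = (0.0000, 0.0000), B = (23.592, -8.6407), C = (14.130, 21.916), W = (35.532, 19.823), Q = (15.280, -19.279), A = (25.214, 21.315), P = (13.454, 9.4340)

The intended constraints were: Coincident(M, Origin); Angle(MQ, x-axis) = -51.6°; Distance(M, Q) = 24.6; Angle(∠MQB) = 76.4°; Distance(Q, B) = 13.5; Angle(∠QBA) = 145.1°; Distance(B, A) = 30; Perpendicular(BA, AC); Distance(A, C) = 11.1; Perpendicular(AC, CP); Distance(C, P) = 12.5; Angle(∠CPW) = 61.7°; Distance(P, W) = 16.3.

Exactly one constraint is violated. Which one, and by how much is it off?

Distance(P, W) = 16.3 — off by 8.10.

M = (0.00, 0.00) ✓; MQ at -51.60° ✓; |MQ| = 24.60 ✓; ∠MQB = 76.40° ✓; |QB| = 13.50 ✓; ∠QBA = 145.1° ✓; |BA| = 30.00 ✓; ∠(BA, AC) = 90.00° ✓; |AC| = 11.10 ✓; ∠(AC, CP) = 90.00° ✓; |CP| = 12.50 ✓; ∠CPW = 61.70° ✓; |PW| = 24.40 ✗.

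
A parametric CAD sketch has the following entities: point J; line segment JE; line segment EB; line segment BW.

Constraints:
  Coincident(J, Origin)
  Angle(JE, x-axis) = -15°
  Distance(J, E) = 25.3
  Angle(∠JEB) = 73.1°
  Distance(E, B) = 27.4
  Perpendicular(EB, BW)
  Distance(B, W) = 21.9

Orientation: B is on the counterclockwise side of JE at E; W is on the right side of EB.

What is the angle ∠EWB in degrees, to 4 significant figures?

51.37°

J is at the origin; JE runs at -15.0° with length 25.3, so E = 25.3·(cos -15.0°, sin -15.0°) = (24.44, -6.548). ∠JEB = 73.1°, so EB runs at -15.0° + (180° − 73.1°) = 91.90° from the x-axis; with |EB| = 27.4, B = E + 27.4·(cos 91.90°, sin 91.90°) = (23.53, 20.84). The perpendicularity gives BW at right angles to EB; with |BW| = 21.9 on the right of EB, W = B + 21.9·(0.9995, 0.03316) = (45.42, 21.56). Then cos ∠EWB = WE·WB / (|WE||WB|), giving 51.37°.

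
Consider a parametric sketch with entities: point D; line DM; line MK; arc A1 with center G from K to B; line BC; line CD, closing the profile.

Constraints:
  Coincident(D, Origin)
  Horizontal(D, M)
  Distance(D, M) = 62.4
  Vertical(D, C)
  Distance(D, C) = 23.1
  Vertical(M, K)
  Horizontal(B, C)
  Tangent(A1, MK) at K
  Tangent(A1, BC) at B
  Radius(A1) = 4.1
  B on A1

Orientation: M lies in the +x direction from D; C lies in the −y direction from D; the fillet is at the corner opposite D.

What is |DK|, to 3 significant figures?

65.2

The virtual corner opposite D is at (62.4, -23.1). The tangent condition forces GK to be normal to MK and the tangent condition forces GB to be normal to BC, with radius 4.1, so the center G sits 4.1 in from both sides at G = (58.3, -19.0). That places the tangent points at K = (62.4, -19.0) on MK and B = (58.3, -23.1) on BC. Then |DK| = |K − D| = 65.2.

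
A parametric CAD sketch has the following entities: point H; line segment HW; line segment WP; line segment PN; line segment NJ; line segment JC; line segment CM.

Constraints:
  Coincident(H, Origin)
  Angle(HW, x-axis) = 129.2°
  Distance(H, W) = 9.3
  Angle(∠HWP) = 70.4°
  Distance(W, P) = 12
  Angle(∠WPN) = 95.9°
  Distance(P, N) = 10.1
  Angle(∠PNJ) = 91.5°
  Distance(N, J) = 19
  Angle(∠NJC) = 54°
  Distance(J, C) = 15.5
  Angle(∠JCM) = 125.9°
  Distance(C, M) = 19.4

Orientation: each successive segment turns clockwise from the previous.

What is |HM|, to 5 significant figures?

21.610

H is at the origin; HW runs at 129.2° with length 9.3, so W = (-5.8779, 7.2070). ∠HWP = 70.4° gives WP at 19.600° from the x-axis; with |WP| = 12.0, P = (5.4268, 11.232). ∠WPN = 95.9° gives PN at -64.500° from the x-axis; with |PN| = 10.1, N = (9.7750, 2.1163). ∠PNJ = 91.5° gives NJ at -153.00° from the x-axis; with |NJ| = 19.0, J = (-7.1541, -6.5095). ∠NJC = 54.0° gives JC at 81.000° from the x-axis; with |JC| = 15.5, C = (-4.7294, 8.7996). ∠JCM = 125.9° gives CM at 26.900° from the x-axis; with |CM| = 19.4, M = (12.571, 17.577). Then |HM| = |M − H| = 21.610.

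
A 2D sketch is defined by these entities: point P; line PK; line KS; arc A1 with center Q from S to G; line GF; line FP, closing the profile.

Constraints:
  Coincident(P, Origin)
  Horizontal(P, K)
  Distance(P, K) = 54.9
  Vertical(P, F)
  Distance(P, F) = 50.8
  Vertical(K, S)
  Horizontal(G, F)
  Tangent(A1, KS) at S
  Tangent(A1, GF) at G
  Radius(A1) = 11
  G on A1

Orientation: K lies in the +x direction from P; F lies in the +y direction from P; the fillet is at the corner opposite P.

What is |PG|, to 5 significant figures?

67.141

The virtual corner opposite P is at (54.900, 50.800). Since A1 is tangent to KS there, QS ⟂ KS and A1 meets GF tangentially, so QG is at right angles to GF, with radius 11.0, so the center Q sits 11.0 in from both sides at Q = (43.900, 39.800). That places the tangent points at S = (54.900, 39.800) on KS and G = (43.900, 50.800) on GF. Then |PG| = |G − P| = 67.141.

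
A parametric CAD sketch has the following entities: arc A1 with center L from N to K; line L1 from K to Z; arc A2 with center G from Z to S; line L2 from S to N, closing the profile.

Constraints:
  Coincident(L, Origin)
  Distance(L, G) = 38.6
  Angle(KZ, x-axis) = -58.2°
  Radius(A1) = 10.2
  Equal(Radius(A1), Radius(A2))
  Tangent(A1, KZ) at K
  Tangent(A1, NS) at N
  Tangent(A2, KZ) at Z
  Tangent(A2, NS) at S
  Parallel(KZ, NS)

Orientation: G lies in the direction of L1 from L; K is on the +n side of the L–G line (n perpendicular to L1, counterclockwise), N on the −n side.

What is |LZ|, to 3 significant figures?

39.9

Tangency of A1 to both parallel lines with radius 10.2 puts K and N at L ± 10.2·n: K = (8.67, 5.37), N = (-8.67, -5.37). Equal radii place Z and S the same way about G: Z = G + 10.2·n = (29.0, -27.4), S = G − 10.2·n = (11.7, -38.2). Then |LZ| = |Z − L| = 39.9.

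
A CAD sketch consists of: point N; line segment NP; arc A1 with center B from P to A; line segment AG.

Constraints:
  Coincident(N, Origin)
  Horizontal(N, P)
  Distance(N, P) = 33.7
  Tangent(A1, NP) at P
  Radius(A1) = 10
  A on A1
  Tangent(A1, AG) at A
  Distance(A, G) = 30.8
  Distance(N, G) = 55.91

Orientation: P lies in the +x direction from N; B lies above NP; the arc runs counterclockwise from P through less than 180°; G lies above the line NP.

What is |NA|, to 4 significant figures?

45.14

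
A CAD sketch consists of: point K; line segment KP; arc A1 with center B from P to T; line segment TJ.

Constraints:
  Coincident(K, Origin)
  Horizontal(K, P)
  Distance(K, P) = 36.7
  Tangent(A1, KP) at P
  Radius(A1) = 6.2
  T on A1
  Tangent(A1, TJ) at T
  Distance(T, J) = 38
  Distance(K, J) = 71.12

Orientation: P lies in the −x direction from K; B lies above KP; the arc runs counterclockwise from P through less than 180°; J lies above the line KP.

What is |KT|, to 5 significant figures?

34.450

K is at the origin; K and P share the same y with |KP| = 36.7 and P on the −x side, so P = (-36.700, 0.0000). Since A1 is tangent to KP there, BP ⟂ KP, so B = P + (0, 6.2) = (-36.700, 6.2000). Since BT ⟂ TJ (tangency), |BJ| = √(6.2² + 38.0²) = 38.502 regardless of where T sits on A1. So J lies on both circle(K, 71.12) and circle(B, 38.502); the above-KP intersection is J = (-61.576, 35.588). T is the foot of the tangent from J: T = (-32.675, 10.915).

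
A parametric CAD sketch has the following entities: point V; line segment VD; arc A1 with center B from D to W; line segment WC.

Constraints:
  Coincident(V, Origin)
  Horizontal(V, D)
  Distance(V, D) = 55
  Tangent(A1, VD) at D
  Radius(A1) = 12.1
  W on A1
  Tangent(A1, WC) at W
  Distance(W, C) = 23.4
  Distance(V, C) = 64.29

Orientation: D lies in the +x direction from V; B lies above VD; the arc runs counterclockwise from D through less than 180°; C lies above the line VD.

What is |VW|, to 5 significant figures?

67.675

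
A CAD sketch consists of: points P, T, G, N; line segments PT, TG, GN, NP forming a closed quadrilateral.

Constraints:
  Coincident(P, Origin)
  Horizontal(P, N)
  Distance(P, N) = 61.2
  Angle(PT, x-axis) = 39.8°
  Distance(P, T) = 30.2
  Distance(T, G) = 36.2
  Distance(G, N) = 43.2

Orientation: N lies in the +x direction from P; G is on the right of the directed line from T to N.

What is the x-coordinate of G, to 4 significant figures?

21.41

Checks: |TG| = 36.20 ✓; |GN| = 43.20 ✓.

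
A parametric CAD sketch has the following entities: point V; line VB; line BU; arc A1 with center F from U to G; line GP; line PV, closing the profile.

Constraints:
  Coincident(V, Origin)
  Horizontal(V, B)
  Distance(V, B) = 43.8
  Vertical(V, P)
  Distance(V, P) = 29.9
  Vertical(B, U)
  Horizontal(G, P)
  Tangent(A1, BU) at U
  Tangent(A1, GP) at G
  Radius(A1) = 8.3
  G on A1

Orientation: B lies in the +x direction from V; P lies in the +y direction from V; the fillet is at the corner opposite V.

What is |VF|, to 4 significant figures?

41.55

V and P share the same x with |VP| = 29.9 and P on the +y side, so P = (0.000, 29.90). The virtual corner opposite V is at (43.80, 29.90). The tangent condition forces FU to be normal to BU and the tangent condition forces FG to be normal to GP, with radius 8.3, so the center F sits 8.3 in from both sides at F = (35.50, 21.60). Then |VF| = |F − V| = 41.55.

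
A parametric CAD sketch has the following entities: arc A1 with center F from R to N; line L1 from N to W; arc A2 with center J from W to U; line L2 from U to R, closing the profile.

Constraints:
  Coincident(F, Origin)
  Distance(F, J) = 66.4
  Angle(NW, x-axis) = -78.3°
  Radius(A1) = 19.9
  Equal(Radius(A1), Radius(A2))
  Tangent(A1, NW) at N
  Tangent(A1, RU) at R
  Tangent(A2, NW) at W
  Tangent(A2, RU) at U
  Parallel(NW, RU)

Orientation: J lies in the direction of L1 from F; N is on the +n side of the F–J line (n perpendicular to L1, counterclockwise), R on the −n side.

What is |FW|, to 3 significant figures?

69.3

Tangency of A1 to both parallel lines with radius 19.9 puts N and R at F ± 19.9·n: N = (19.5, 4.04), R = (-19.5, -4.04). Equal radii place W and U the same way about J: W = J + 19.9·n = (33.0, -61.0), U = J − 19.9·n = (-6.02, -69.1). Then |FW| = |W − F| = 69.3.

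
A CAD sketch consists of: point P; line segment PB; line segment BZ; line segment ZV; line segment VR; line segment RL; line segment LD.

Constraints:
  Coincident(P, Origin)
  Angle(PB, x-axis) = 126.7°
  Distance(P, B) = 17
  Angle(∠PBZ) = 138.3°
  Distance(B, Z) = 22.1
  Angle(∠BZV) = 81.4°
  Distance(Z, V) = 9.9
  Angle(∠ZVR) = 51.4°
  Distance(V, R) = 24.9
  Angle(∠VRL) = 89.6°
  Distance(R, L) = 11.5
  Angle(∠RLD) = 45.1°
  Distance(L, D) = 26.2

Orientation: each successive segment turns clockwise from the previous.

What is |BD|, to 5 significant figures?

14.863

∠VRL = 89.6° gives RL at 127.40° from the x-axis; with |RL| = 11.5, L = (-25.271, 27.193). ∠RLD = 45.1° gives LD at -7.5000° from the x-axis; with |LD| = 26.2, D = (0.70510, 23.773). Then |BD| = |D − B| = 14.863.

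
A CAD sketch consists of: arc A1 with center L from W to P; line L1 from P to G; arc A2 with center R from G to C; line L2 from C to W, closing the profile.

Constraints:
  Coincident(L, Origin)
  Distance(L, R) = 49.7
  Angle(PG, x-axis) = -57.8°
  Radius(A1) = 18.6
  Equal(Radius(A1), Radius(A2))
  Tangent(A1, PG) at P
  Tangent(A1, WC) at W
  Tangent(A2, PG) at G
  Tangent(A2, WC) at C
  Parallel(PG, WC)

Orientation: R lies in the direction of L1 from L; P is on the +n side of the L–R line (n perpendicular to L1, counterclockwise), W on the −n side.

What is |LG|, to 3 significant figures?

53.1

The slot axis is L1's direction at -57.8°, so u = (cos -57.8°, sin -57.8°) = (0.533, -0.846) and n = (−sin -57.8°, cos -57.8°) = (0.846, 0.533). L is at the origin and R lies 49.7 along u from L, so R = 49.7·u = (26.5, -42.1). Tangency of A1 to both parallel lines with radius 18.6 puts P and W at L ± 18.6·n: P = (15.7, 9.91), W = (-15.7, -9.91). Equal radii place G and C the same way about R: G = R + 18.6·n = (42.2, -32.1), C = R − 18.6·n = (10.7, -52.0). Then |LG| = |G − L| = 53.1.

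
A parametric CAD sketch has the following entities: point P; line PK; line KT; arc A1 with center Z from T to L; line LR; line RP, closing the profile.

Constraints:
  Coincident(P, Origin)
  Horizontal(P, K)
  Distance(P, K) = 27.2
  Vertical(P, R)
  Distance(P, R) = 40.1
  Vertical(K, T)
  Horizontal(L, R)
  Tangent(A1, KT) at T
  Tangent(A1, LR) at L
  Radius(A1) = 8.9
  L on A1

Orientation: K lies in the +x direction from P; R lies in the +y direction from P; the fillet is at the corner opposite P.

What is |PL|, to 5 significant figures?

44.078

The virtual corner opposite P is at (27.200, 40.100). Since A1 is tangent to KT there, ZT ⟂ KT and the tangent condition forces ZL to be normal to LR, with radius 8.9, so the center Z sits 8.9 in from both sides at Z = (18.300, 31.200). That places the tangent points at T = (27.200, 31.200) on KT and L = (18.300, 40.100) on LR. Then |PL| = |L − P| = 44.078.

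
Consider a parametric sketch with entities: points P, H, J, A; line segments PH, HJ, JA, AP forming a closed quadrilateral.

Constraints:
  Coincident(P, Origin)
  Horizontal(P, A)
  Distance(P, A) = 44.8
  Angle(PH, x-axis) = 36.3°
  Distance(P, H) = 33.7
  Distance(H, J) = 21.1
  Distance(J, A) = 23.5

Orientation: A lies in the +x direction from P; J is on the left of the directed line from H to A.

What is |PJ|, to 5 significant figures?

53.344

P is at the origin; P and A share the same y with |PA| = 44.8 and A in +x, so A = (44.8, 0). PH runs at 36.3° with |PH| = 33.7, so H = (27.160, 19.951). J is determined by |HJ| = 21.1 and |JA| = 23.5 together: it lies at the intersection of circle(H, 21.1) and circle(A, 23.5). With |HA| = 26.631, the foot of the radical line on HA is 11.306 from H and the perpendicular offset is √(21.1² − 11.306²) = 17.815. Taking the left-of-HA solution: J = (47.995, 23.282).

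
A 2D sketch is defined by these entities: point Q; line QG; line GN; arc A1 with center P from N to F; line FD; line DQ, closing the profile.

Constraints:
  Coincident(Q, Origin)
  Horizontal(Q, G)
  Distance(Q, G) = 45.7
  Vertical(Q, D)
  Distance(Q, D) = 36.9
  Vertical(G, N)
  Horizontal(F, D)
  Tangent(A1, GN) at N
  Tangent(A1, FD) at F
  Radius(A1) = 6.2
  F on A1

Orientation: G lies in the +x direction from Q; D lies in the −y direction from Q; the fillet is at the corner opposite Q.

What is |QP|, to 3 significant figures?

50.0

Q is at the origin; QG is horizontal with |QG| = 45.7 and G on the +x side, so G = (45.7, 0.00). QD is vertical with |QD| = 36.9 and D on the −y side, so D = (0.00, -36.9). The virtual corner opposite Q is at (45.7, -36.9). Tangency of A1 to GN means the radius PN is perpendicular to GN and tangency of A1 to FD means the radius PF is perpendicular to FD, with radius 6.2, so the center P sits 6.2 in from both sides at P = (39.5, -30.7). Then |QP| = |P − Q| = 50.0.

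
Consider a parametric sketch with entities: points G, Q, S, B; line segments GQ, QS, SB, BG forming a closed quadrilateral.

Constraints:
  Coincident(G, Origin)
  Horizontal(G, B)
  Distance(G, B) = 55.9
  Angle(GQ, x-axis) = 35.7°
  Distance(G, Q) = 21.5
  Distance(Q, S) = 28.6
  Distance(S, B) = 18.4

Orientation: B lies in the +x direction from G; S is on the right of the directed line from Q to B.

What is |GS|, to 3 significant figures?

39.3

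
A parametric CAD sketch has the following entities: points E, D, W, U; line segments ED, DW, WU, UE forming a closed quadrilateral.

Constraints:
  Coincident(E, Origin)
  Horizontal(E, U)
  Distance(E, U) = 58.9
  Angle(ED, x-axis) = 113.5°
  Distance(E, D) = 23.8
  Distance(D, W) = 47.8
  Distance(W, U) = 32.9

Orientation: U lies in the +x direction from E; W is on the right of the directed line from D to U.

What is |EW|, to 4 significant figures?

28.59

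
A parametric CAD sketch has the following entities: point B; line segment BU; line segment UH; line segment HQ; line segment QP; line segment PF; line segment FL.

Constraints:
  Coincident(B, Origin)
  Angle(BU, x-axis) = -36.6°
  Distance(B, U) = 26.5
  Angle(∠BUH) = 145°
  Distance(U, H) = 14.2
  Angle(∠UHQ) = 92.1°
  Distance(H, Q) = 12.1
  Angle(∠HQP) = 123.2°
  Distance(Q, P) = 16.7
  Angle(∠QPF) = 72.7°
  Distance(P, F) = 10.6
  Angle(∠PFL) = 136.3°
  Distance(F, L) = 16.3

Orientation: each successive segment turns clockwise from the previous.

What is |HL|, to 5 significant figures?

9.8686

∠QPF = 72.7° gives PF at 36.400° from the x-axis; with |PF| = 10.6, F = (9.4960, -17.335). ∠PFL = 136.3° gives FL at -7.3000° from the x-axis; with |FL| = 16.3, L = (25.664, -19.406). Then |HL| = |L − H| = 9.8686.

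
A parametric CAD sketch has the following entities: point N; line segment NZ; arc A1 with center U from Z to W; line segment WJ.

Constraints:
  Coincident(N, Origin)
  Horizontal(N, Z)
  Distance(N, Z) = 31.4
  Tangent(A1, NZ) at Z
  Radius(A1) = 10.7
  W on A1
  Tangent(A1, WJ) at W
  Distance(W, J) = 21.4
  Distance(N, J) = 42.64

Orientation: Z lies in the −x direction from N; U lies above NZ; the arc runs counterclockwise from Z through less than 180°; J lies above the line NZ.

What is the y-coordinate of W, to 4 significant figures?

13.11

Checks: |UW| = 10.70 ✓; ∠(UW, WJ) = 90.00° ✓; |WJ| = 21.40 ✓; |NJ| = 42.64 ✓.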